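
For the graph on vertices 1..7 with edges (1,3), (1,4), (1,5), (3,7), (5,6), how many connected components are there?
2 (components: {1, 3, 4, 5, 6, 7}, {2})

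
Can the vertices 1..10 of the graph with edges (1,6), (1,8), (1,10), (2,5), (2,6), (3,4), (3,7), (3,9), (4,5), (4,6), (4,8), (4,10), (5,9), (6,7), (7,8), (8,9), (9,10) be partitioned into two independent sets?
Yes. Partition: {1, 2, 4, 7, 9}, {3, 5, 6, 8, 10}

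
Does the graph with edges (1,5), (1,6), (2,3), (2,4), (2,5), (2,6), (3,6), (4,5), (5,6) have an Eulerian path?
Yes — and in fact it has an Eulerian circuit (the graph is connected and all 6 vertices have even degree)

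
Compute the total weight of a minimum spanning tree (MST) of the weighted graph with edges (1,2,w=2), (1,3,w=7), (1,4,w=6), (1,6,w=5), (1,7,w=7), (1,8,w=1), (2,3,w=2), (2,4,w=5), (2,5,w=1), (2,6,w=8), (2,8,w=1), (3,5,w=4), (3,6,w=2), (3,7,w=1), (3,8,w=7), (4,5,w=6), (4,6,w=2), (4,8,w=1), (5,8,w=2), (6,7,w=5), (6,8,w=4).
9 (MST edges: (1,8,w=1), (2,3,w=2), (2,5,w=1), (2,8,w=1), (3,6,w=2), (3,7,w=1), (4,8,w=1); sum of weights 1 + 2 + 1 + 1 + 2 + 1 + 1 = 9)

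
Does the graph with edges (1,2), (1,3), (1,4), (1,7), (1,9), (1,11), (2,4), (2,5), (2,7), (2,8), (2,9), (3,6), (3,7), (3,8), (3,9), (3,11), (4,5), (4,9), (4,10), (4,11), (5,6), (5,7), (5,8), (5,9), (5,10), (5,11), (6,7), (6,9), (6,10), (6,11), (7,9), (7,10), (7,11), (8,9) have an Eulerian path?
Yes — and in fact it has an Eulerian circuit (the graph is connected and all 11 vertices have even degree)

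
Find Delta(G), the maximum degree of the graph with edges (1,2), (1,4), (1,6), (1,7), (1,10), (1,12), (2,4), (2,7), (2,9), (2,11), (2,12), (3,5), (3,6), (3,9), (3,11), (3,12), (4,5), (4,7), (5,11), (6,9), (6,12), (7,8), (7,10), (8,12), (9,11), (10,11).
6 (attained at vertices 1, 2)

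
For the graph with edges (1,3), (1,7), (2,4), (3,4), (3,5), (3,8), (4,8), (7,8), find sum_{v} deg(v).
16 (handshake: sum of degrees = 2|E| = 2 x 8 = 16)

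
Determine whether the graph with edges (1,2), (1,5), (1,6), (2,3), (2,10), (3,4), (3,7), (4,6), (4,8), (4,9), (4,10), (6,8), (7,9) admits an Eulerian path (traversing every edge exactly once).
No (6 vertices have odd degree: {1, 2, 3, 4, 5, 6}; Eulerian path requires 0 or 2)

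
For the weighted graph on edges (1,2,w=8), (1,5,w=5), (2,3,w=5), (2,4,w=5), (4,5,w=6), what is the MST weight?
21 (MST edges: (1,5,w=5), (2,3,w=5), (2,4,w=5), (4,5,w=6); sum of weights 5 + 5 + 5 + 6 = 21)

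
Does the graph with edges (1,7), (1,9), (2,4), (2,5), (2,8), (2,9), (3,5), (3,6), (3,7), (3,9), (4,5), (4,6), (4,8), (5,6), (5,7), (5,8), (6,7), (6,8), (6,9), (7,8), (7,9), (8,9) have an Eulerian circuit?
Yes (the graph is connected and all 9 vertices have even degree)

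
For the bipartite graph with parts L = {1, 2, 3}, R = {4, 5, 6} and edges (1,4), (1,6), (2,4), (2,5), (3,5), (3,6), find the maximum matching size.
3 (matching: (1,6), (2,4), (3,5); upper bound min(|L|,|R|) = min(3,3) = 3)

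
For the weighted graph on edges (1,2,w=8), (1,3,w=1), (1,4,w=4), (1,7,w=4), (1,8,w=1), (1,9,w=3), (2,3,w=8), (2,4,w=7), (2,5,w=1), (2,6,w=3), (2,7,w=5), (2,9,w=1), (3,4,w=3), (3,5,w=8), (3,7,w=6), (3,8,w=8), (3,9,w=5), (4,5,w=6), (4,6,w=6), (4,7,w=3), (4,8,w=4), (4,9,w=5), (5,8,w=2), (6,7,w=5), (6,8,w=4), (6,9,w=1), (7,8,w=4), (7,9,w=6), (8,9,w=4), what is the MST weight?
13 (MST edges: (1,3,w=1), (1,8,w=1), (2,5,w=1), (2,9,w=1), (3,4,w=3), (4,7,w=3), (5,8,w=2), (6,9,w=1); sum of weights 1 + 1 + 1 + 1 + 3 + 3 + 2 + 1 = 13)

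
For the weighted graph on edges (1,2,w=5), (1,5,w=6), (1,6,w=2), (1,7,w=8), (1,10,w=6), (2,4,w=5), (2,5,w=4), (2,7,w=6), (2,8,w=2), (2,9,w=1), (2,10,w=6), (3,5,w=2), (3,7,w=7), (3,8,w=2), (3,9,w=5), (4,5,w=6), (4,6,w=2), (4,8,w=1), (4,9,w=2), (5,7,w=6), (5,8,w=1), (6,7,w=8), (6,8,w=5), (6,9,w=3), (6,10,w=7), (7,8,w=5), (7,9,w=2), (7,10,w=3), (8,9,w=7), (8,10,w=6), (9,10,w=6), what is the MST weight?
16 (MST edges: (1,6,w=2), (2,8,w=2), (2,9,w=1), (3,5,w=2), (4,6,w=2), (4,8,w=1), (5,8,w=1), (7,9,w=2), (7,10,w=3); sum of weights 2 + 2 + 1 + 2 + 2 + 1 + 1 + 2 + 3 = 16)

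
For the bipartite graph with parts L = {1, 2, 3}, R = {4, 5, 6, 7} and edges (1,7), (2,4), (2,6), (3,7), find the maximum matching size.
2 (matching: (1,7), (2,6); upper bound min(|L|,|R|) = min(3,4) = 3)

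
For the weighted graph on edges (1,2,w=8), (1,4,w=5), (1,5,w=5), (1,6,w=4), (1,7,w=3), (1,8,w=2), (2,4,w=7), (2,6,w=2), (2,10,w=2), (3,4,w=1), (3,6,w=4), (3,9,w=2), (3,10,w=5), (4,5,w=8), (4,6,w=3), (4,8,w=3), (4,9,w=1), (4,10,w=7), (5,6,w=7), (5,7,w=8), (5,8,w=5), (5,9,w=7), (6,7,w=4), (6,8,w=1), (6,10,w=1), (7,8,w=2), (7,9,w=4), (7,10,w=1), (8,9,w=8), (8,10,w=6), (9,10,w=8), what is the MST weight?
17 (MST edges: (1,5,w=5), (1,8,w=2), (2,6,w=2), (3,4,w=1), (4,6,w=3), (4,9,w=1), (6,8,w=1), (6,10,w=1), (7,10,w=1); sum of weights 5 + 2 + 2 + 1 + 3 + 1 + 1 + 1 + 1 = 17)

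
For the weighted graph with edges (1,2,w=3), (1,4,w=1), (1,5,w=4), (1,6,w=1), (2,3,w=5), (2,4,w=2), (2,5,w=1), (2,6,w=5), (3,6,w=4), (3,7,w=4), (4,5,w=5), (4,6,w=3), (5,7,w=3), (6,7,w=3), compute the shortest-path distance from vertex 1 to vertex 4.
1 (path: 1 -> 4; weights 1 = 1)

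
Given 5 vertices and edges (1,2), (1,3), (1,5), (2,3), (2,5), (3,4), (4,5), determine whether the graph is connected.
Yes (BFS from 1 visits [1, 2, 3, 5, 4] — all 5 vertices reached)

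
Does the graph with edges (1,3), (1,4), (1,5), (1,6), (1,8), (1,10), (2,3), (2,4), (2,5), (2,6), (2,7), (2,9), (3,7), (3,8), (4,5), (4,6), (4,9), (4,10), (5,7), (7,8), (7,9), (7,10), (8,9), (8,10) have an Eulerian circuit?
No (2 vertices have odd degree: {6, 8}; Eulerian circuit requires 0)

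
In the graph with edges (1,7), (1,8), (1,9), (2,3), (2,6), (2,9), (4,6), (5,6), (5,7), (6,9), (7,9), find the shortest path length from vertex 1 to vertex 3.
3 (path: 1 -> 9 -> 2 -> 3, 3 edges)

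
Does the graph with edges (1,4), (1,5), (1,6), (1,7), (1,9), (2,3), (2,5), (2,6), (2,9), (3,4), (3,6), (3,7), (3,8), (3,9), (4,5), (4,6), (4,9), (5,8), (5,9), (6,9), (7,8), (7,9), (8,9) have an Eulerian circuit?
No (4 vertices have odd degree: {1, 4, 5, 6}; Eulerian circuit requires 0)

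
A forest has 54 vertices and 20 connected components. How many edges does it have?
34 (Each of the 20 component trees on V_i vertices has V_i - 1 edges; summing gives V - C = 54 - 20 = 34)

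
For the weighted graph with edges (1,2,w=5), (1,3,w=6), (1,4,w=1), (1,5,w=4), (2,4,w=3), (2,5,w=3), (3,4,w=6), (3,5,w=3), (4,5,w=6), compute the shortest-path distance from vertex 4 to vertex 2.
3 (path: 4 -> 2; weights 3 = 3)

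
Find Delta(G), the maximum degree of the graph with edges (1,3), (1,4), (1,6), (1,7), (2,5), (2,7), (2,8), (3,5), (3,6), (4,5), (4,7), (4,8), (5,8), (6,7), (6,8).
4 (attained at vertices 1, 4, 5, 6, 7, 8)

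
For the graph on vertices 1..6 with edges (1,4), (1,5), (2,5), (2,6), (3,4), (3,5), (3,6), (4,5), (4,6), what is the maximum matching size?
3 (matching: (1,4), (2,5), (3,6); upper bound floor(n/2) = floor(6/2) = 3)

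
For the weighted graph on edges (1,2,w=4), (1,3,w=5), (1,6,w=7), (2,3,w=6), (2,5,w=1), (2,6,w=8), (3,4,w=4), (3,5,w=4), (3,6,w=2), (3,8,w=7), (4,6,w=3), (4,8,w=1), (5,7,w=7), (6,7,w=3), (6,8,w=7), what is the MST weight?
18 (MST edges: (1,2,w=4), (2,5,w=1), (3,5,w=4), (3,6,w=2), (4,6,w=3), (4,8,w=1), (6,7,w=3); sum of weights 4 + 1 + 4 + 2 + 3 + 1 + 3 = 18)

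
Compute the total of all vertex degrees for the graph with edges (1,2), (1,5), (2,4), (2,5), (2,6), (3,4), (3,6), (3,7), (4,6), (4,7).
20 (handshake: sum of degrees = 2|E| = 2 x 10 = 20)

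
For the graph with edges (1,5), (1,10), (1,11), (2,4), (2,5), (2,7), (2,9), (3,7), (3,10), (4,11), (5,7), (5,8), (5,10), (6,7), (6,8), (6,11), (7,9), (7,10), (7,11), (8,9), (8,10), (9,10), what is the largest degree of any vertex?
7 (attained at vertex 7)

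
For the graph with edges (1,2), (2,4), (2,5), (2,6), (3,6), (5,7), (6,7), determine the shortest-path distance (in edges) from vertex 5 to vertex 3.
3 (path: 5 -> 7 -> 6 -> 3, 3 edges)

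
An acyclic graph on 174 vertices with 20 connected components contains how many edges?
154 (Each of the 20 component trees on V_i vertices has V_i - 1 edges; summing gives V - C = 174 - 20 = 154)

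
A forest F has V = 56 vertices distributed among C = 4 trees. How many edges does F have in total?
52 (Each of the 4 component trees on V_i vertices has V_i - 1 edges; summing gives V - C = 56 - 4 = 52)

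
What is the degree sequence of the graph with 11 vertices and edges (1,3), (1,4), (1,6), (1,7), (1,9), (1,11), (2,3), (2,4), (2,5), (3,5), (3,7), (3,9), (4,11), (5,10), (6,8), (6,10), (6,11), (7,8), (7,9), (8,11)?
[6, 5, 4, 4, 4, 3, 3, 3, 3, 3, 2] (degrees: deg(1)=6, deg(2)=3, deg(3)=5, deg(4)=3, deg(5)=3, deg(6)=4, deg(7)=4, deg(8)=3, deg(9)=3, deg(10)=2, deg(11)=4)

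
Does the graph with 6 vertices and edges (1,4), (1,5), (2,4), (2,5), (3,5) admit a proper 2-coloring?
Yes. Partition: {1, 2, 3, 6}, {4, 5}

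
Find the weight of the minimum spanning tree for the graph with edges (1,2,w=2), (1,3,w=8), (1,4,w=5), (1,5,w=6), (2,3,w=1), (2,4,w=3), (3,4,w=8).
12 (MST edges: (1,2,w=2), (1,5,w=6), (2,3,w=1), (2,4,w=3); sum of weights 2 + 6 + 1 + 3 = 12)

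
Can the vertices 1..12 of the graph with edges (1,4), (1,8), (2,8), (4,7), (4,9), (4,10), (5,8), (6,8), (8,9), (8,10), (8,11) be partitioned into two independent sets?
Yes. Partition: {1, 2, 3, 5, 6, 7, 9, 10, 11, 12}, {4, 8}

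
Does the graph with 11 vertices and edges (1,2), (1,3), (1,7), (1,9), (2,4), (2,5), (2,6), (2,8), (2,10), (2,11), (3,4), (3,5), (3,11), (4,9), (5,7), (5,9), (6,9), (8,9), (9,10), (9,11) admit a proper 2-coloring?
Yes. Partition: {1, 4, 5, 6, 8, 10, 11}, {2, 3, 7, 9}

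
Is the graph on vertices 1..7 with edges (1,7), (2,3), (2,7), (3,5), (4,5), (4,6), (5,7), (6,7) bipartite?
Yes. Partition: {1, 2, 5, 6}, {3, 4, 7}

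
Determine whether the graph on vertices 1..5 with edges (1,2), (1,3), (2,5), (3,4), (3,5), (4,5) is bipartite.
No (odd cycle of length 5: 5 -> 2 -> 1 -> 3 -> 4 -> 5)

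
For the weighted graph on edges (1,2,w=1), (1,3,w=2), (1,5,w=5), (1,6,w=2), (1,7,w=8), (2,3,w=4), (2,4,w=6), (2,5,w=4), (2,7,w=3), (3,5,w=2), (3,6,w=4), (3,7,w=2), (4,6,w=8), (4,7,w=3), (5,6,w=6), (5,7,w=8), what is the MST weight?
12 (MST edges: (1,2,w=1), (1,3,w=2), (1,6,w=2), (3,5,w=2), (3,7,w=2), (4,7,w=3); sum of weights 1 + 2 + 2 + 2 + 2 + 3 = 12)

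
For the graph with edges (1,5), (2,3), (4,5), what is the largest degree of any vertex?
2 (attained at vertex 5)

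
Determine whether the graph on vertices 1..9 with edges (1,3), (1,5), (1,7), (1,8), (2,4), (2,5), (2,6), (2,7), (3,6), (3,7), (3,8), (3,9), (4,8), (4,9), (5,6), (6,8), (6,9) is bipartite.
No (odd cycle of length 3: 7 -> 1 -> 3 -> 7)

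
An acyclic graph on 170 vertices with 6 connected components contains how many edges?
164 (Each of the 6 component trees on V_i vertices has V_i - 1 edges; summing gives V - C = 170 - 6 = 164)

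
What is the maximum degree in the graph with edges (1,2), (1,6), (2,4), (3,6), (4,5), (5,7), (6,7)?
3 (attained at vertex 6)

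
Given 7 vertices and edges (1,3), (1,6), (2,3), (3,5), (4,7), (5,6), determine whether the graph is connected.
No, it has 2 components: {1, 2, 3, 5, 6}, {4, 7}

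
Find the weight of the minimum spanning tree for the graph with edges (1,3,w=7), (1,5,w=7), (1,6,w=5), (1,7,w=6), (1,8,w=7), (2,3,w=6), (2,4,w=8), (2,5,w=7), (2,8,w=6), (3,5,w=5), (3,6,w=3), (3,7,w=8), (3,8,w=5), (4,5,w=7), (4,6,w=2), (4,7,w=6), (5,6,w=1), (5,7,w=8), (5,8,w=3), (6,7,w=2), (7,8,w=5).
22 (MST edges: (1,6,w=5), (2,3,w=6), (3,6,w=3), (4,6,w=2), (5,6,w=1), (5,8,w=3), (6,7,w=2); sum of weights 5 + 6 + 3 + 2 + 1 + 3 + 2 = 22)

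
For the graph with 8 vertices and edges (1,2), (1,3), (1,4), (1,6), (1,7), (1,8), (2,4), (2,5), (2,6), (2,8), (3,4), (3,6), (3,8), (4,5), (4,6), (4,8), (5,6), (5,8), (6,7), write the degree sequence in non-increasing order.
[6, 6, 6, 5, 5, 4, 4, 2] (degrees: deg(1)=6, deg(2)=5, deg(3)=4, deg(4)=6, deg(5)=4, deg(6)=6, deg(7)=2, deg(8)=5)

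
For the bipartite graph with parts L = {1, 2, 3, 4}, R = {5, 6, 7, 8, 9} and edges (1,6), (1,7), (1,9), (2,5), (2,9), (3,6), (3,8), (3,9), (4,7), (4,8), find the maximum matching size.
4 (matching: (1,6), (2,9), (3,8), (4,7); upper bound min(|L|,|R|) = min(4,5) = 4)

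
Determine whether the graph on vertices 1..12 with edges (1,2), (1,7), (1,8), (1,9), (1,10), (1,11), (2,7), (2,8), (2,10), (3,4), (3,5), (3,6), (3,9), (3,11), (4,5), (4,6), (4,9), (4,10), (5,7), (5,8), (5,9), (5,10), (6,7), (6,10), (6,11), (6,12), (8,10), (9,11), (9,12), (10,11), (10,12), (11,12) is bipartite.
No (odd cycle of length 3: 7 -> 1 -> 2 -> 7)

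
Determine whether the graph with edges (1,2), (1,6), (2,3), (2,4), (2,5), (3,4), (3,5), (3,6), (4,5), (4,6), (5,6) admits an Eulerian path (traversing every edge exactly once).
Yes — and in fact it has an Eulerian circuit (the graph is connected and all 6 vertices have even degree)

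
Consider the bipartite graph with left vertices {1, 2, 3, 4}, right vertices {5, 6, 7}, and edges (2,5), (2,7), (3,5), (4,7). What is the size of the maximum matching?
2 (matching: (2,7), (3,5); upper bound min(|L|,|R|) = min(4,3) = 3)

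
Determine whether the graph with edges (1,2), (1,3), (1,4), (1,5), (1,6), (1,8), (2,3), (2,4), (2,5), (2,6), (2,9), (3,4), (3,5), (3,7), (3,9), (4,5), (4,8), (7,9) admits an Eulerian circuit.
No (2 vertices have odd degree: {4, 9}; Eulerian circuit requires 0)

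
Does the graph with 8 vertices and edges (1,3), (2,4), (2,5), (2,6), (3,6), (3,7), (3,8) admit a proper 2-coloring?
Yes. Partition: {1, 4, 5, 6, 7, 8}, {2, 3}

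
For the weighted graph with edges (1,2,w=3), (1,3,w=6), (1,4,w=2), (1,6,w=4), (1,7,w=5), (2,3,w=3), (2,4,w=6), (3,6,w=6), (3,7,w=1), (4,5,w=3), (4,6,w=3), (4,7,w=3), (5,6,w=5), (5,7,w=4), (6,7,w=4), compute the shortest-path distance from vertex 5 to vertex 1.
5 (path: 5 -> 4 -> 1; weights 3 + 2 = 5)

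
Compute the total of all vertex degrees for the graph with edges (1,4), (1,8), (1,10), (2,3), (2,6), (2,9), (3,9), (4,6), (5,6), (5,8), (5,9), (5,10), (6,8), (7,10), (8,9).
30 (handshake: sum of degrees = 2|E| = 2 x 15 = 30)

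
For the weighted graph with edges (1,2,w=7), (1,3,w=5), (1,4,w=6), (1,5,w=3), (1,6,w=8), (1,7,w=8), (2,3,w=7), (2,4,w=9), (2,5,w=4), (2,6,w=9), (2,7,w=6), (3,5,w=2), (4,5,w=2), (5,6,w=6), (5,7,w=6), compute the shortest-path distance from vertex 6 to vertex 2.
9 (path: 6 -> 2; weights 9 = 9)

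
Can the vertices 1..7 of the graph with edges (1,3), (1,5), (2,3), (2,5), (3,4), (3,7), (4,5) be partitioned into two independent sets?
Yes. Partition: {1, 2, 4, 6, 7}, {3, 5}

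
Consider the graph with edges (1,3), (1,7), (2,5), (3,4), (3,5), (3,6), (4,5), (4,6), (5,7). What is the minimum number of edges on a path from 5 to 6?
2 (path: 5 -> 4 -> 6, 2 edges)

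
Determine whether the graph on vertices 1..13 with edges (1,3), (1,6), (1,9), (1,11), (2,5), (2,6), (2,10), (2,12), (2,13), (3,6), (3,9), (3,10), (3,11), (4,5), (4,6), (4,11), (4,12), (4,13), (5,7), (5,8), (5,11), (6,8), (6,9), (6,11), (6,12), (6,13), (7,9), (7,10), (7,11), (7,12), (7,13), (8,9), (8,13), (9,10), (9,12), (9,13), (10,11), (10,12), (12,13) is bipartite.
No (odd cycle of length 3: 6 -> 1 -> 3 -> 6)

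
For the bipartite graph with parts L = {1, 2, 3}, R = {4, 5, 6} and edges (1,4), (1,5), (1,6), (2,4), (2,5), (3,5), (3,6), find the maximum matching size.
3 (matching: (1,6), (2,4), (3,5); upper bound min(|L|,|R|) = min(3,3) = 3)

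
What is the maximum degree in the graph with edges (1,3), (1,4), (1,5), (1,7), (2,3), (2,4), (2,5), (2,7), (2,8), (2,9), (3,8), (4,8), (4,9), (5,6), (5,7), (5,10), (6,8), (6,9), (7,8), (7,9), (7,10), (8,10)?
6 (attained at vertices 2, 7, 8)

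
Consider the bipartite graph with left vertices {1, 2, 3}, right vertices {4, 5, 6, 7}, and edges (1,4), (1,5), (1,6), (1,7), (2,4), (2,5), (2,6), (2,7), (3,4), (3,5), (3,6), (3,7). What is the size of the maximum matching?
3 (matching: (1,7), (2,6), (3,5); upper bound min(|L|,|R|) = min(3,4) = 3)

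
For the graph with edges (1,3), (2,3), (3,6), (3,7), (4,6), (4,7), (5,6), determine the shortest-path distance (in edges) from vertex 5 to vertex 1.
3 (path: 5 -> 6 -> 3 -> 1, 3 edges)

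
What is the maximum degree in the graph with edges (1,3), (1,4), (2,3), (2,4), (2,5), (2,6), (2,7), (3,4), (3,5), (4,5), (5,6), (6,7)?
5 (attained at vertex 2)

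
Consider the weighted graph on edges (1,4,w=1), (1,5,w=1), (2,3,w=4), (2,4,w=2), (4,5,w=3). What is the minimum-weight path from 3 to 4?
6 (path: 3 -> 2 -> 4; weights 4 + 2 = 6)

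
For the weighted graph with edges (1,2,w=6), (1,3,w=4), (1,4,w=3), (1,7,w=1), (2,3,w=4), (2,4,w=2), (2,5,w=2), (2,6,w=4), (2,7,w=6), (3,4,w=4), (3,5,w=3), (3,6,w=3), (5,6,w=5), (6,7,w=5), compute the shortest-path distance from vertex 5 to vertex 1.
7 (path: 5 -> 3 -> 1; weights 3 + 4 = 7)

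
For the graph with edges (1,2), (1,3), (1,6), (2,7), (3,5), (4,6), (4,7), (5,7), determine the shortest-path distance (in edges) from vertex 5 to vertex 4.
2 (path: 5 -> 7 -> 4, 2 edges)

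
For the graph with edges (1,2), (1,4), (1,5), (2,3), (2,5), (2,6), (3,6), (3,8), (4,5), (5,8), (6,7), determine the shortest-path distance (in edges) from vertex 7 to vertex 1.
3 (path: 7 -> 6 -> 2 -> 1, 3 edges)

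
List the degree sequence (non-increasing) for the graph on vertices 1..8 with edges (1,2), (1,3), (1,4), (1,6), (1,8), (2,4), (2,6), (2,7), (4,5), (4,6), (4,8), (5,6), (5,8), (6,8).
[5, 5, 5, 4, 4, 3, 1, 1] (degrees: deg(1)=5, deg(2)=4, deg(3)=1, deg(4)=5, deg(5)=3, deg(6)=5, deg(7)=1, deg(8)=4)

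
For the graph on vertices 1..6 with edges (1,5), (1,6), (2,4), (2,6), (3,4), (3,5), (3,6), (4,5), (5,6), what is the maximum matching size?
3 (matching: (1,6), (2,4), (3,5); upper bound floor(n/2) = floor(6/2) = 3)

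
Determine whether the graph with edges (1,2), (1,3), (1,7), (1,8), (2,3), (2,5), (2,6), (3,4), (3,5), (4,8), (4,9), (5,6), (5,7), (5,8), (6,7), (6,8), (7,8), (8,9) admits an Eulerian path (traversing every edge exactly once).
Yes (the graph is connected and exactly 2 vertices have odd degree: {4, 5}; any Eulerian path must start and end at those)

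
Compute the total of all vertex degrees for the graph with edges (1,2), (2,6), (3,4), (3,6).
8 (handshake: sum of degrees = 2|E| = 2 x 4 = 8)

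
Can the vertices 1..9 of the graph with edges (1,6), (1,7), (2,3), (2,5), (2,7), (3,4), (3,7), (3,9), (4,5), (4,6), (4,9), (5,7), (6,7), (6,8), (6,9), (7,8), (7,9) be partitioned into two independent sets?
No (odd cycle of length 3: 6 -> 1 -> 7 -> 6)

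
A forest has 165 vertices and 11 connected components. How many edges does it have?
154 (Each of the 11 component trees on V_i vertices has V_i - 1 edges; summing gives V - C = 165 - 11 = 154)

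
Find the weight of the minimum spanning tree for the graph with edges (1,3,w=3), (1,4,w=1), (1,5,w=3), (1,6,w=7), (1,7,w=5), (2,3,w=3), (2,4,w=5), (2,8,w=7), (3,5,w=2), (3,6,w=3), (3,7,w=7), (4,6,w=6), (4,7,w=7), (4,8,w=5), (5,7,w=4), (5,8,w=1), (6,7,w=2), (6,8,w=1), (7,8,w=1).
12 (MST edges: (1,3,w=3), (1,4,w=1), (2,3,w=3), (3,5,w=2), (5,8,w=1), (6,8,w=1), (7,8,w=1); sum of weights 3 + 1 + 3 + 2 + 1 + 1 + 1 = 12)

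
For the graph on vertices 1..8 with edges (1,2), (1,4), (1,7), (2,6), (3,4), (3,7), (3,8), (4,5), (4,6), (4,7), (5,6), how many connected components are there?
1 (components: {1, 2, 3, 4, 5, 6, 7, 8})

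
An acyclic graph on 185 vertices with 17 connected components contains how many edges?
168 (Each of the 17 component trees on V_i vertices has V_i - 1 edges; summing gives V - C = 185 - 17 = 168)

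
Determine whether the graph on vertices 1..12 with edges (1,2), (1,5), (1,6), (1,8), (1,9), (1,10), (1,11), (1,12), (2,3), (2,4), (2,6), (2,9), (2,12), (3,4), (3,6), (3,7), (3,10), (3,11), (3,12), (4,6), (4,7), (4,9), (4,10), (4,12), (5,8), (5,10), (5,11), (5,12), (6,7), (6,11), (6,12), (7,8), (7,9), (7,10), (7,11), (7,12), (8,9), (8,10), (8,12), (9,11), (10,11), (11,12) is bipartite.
No (odd cycle of length 3: 12 -> 1 -> 11 -> 12)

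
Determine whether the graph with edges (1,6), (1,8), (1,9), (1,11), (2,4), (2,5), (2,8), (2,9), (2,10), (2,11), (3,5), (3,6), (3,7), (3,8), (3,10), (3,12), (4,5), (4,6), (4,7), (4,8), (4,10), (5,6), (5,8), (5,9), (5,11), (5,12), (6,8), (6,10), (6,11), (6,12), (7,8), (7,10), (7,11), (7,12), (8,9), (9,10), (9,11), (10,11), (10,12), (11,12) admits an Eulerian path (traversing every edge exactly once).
Yes — and in fact it has an Eulerian circuit (the graph is connected and all 12 vertices have even degree)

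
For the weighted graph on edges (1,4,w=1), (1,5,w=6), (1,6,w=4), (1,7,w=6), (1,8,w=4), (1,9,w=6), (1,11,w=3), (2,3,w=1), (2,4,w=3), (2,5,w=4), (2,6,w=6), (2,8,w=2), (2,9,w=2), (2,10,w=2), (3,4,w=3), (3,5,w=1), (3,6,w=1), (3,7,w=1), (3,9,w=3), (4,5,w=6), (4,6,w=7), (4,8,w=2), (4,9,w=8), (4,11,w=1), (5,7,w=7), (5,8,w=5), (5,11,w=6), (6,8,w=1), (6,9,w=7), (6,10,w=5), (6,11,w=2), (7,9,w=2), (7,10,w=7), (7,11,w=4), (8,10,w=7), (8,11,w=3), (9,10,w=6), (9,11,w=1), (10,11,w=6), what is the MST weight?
12 (MST edges: (1,4,w=1), (2,3,w=1), (2,9,w=2), (2,10,w=2), (3,5,w=1), (3,6,w=1), (3,7,w=1), (4,11,w=1), (6,8,w=1), (9,11,w=1); sum of weights 1 + 1 + 2 + 2 + 1 + 1 + 1 + 1 + 1 + 1 = 12)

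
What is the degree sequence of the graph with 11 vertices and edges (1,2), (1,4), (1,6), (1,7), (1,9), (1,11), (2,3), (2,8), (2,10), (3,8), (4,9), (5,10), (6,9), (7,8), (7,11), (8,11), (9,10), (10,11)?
[6, 4, 4, 4, 4, 4, 3, 2, 2, 2, 1] (degrees: deg(1)=6, deg(2)=4, deg(3)=2, deg(4)=2, deg(5)=1, deg(6)=2, deg(7)=3, deg(8)=4, deg(9)=4, deg(10)=4, deg(11)=4)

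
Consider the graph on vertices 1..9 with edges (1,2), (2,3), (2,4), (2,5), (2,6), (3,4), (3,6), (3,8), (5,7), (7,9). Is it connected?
Yes (BFS from 1 visits [1, 2, 3, 4, 5, 6, 8, 7, 9] — all 9 vertices reached)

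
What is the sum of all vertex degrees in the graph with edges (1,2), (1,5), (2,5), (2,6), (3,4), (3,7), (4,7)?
14 (handshake: sum of degrees = 2|E| = 2 x 7 = 14)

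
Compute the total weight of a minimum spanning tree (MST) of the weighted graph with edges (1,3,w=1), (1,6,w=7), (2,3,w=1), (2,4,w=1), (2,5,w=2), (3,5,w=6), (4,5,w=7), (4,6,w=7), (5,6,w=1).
6 (MST edges: (1,3,w=1), (2,3,w=1), (2,4,w=1), (2,5,w=2), (5,6,w=1); sum of weights 1 + 1 + 1 + 2 + 1 = 6)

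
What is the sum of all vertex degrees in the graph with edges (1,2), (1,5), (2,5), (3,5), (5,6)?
10 (handshake: sum of degrees = 2|E| = 2 x 5 = 10)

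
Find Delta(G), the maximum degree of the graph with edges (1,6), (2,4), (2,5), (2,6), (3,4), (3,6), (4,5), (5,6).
4 (attained at vertex 6)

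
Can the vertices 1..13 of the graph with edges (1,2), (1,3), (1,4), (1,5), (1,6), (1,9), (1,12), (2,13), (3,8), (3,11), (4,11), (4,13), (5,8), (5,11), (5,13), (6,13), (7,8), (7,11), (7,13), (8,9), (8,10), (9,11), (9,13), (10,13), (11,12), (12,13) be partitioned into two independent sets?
Yes. Partition: {1, 8, 11, 13}, {2, 3, 4, 5, 6, 7, 9, 10, 12}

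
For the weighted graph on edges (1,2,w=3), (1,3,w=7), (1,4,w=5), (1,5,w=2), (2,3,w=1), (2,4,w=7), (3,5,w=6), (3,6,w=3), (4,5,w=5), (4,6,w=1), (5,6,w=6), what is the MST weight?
10 (MST edges: (1,2,w=3), (1,5,w=2), (2,3,w=1), (3,6,w=3), (4,6,w=1); sum of weights 3 + 2 + 1 + 3 + 1 = 10)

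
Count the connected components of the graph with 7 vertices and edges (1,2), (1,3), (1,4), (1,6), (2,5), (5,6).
2 (components: {1, 2, 3, 4, 5, 6}, {7})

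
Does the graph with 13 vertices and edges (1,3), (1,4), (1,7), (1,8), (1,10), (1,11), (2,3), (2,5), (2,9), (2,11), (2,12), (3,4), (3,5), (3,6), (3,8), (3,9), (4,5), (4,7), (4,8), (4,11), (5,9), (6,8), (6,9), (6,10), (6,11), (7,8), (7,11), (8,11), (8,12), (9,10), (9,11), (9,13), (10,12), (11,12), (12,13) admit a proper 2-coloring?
No (odd cycle of length 3: 3 -> 1 -> 8 -> 3)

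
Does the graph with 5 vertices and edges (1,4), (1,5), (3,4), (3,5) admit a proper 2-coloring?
Yes. Partition: {1, 2, 3}, {4, 5}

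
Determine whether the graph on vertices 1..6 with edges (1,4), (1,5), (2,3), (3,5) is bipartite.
Yes. Partition: {1, 3, 6}, {2, 4, 5}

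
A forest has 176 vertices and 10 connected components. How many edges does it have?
166 (Each of the 10 component trees on V_i vertices has V_i - 1 edges; summing gives V - C = 176 - 10 = 166)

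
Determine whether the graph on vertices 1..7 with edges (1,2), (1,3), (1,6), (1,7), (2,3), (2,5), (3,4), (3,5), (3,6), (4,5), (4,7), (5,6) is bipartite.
No (odd cycle of length 3: 2 -> 1 -> 3 -> 2)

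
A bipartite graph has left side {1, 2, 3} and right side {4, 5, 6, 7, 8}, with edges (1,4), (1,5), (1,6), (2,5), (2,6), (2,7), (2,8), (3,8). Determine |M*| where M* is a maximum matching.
3 (matching: (1,6), (2,7), (3,8); upper bound min(|L|,|R|) = min(3,5) = 3)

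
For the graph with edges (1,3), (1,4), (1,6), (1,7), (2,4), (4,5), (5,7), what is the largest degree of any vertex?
4 (attained at vertex 1)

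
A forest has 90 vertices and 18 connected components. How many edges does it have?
72 (Each of the 18 component trees on V_i vertices has V_i - 1 edges; summing gives V - C = 90 - 18 = 72)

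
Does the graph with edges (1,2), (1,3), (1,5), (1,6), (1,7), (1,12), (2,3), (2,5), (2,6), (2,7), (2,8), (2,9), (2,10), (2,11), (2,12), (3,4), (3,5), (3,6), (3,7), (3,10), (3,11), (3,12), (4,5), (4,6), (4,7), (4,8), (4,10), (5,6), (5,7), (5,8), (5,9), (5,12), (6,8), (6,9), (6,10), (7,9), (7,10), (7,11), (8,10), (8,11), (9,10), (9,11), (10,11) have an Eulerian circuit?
No (2 vertices have odd degree: {3, 5}; Eulerian circuit requires 0)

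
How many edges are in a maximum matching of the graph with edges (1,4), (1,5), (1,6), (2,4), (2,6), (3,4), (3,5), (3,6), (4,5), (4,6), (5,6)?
3 (matching: (1,5), (2,4), (3,6); upper bound floor(n/2) = floor(6/2) = 3)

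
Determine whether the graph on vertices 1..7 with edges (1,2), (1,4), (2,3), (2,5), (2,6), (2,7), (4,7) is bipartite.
Yes. Partition: {1, 3, 5, 6, 7}, {2, 4}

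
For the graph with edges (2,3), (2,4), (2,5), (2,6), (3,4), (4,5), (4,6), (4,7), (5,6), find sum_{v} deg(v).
18 (handshake: sum of degrees = 2|E| = 2 x 9 = 18)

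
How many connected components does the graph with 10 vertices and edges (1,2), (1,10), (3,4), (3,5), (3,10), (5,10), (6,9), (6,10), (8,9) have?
2 (components: {1, 2, 3, 4, 5, 6, 8, 9, 10}, {7})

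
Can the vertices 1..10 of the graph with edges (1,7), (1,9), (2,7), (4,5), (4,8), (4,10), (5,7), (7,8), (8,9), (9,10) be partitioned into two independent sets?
Yes. Partition: {1, 2, 3, 5, 6, 8, 10}, {4, 7, 9}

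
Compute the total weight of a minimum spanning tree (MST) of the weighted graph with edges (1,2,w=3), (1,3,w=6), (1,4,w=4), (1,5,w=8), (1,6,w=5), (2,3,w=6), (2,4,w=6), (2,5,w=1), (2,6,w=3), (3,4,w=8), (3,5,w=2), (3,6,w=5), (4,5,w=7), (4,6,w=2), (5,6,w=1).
9 (MST edges: (1,2,w=3), (2,5,w=1), (3,5,w=2), (4,6,w=2), (5,6,w=1); sum of weights 3 + 1 + 2 + 2 + 1 = 9)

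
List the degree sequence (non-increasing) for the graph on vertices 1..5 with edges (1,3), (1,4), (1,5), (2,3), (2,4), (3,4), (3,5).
[4, 3, 3, 2, 2] (degrees: deg(1)=3, deg(2)=2, deg(3)=4, deg(4)=3, deg(5)=2)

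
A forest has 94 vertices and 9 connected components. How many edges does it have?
85 (Each of the 9 component trees on V_i vertices has V_i - 1 edges; summing gives V - C = 94 - 9 = 85)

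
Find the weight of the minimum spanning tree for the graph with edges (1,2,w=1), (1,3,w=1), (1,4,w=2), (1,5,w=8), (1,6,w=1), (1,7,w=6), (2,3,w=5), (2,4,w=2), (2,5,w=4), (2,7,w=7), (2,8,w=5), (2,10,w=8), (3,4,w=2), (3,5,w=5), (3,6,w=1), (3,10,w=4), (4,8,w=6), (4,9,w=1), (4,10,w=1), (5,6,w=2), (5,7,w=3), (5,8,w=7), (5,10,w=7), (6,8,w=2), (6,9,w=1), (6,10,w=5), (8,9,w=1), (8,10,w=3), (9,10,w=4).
12 (MST edges: (1,2,w=1), (1,3,w=1), (1,6,w=1), (4,9,w=1), (4,10,w=1), (5,6,w=2), (5,7,w=3), (6,9,w=1), (8,9,w=1); sum of weights 1 + 1 + 1 + 1 + 1 + 2 + 3 + 1 + 1 = 12)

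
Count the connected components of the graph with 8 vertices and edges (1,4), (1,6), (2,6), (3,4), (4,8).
3 (components: {1, 2, 3, 4, 6, 8}, {5}, {7})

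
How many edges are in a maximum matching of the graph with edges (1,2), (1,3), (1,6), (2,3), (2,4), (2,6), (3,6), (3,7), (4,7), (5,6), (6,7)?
3 (matching: (1,2), (3,7), (5,6); upper bound floor(n/2) = floor(7/2) = 3)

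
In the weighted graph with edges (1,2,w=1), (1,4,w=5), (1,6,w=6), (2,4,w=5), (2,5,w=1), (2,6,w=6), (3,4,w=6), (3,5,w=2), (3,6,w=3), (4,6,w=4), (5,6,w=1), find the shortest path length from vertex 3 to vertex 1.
4 (path: 3 -> 5 -> 2 -> 1; weights 2 + 1 + 1 = 4)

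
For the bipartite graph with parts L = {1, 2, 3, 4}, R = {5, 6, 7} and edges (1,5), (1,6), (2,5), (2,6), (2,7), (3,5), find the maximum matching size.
3 (matching: (1,6), (2,7), (3,5); upper bound min(|L|,|R|) = min(4,3) = 3)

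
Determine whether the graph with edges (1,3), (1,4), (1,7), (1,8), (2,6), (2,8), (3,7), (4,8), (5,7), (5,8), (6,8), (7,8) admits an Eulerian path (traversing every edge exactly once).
Yes — and in fact it has an Eulerian circuit (the graph is connected and all 8 vertices have even degree)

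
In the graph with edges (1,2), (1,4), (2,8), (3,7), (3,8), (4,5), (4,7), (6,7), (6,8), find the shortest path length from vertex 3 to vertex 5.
3 (path: 3 -> 7 -> 4 -> 5, 3 edges)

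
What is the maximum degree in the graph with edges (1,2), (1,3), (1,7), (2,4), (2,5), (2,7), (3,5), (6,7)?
4 (attained at vertex 2)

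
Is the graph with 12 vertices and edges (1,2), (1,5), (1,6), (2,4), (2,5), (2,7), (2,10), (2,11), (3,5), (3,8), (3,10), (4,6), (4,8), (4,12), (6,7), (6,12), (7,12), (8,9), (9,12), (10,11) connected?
Yes (BFS from 1 visits [1, 2, 5, 6, 4, 7, 10, 11, 3, 12, 8, 9] — all 12 vertices reached)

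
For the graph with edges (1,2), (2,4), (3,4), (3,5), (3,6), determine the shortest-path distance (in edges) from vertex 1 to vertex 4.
2 (path: 1 -> 2 -> 4, 2 edges)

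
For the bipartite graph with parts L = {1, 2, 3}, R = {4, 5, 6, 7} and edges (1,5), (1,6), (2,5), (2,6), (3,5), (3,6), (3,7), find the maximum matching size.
3 (matching: (1,6), (2,5), (3,7); upper bound min(|L|,|R|) = min(3,4) = 3)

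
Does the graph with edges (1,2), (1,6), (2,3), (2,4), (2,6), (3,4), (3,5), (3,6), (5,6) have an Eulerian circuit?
Yes (the graph is connected and all 6 vertices have even degree)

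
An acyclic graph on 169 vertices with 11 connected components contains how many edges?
158 (Each of the 11 component trees on V_i vertices has V_i - 1 edges; summing gives V - C = 169 - 11 = 158)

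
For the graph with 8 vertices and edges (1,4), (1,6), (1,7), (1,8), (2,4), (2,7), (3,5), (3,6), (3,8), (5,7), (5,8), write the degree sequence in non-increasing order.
[4, 3, 3, 3, 3, 2, 2, 2] (degrees: deg(1)=4, deg(2)=2, deg(3)=3, deg(4)=2, deg(5)=3, deg(6)=2, deg(7)=3, deg(8)=3)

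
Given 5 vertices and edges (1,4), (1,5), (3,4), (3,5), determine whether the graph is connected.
No, it has 2 components: {1, 3, 4, 5}, {2}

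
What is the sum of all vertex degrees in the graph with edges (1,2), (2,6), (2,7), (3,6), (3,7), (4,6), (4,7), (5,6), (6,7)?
18 (handshake: sum of degrees = 2|E| = 2 x 9 = 18)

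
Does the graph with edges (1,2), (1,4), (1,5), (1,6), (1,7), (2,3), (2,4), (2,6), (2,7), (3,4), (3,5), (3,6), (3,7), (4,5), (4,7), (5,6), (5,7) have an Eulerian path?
No (6 vertices have odd degree: {1, 2, 3, 4, 5, 7}; Eulerian path requires 0 or 2)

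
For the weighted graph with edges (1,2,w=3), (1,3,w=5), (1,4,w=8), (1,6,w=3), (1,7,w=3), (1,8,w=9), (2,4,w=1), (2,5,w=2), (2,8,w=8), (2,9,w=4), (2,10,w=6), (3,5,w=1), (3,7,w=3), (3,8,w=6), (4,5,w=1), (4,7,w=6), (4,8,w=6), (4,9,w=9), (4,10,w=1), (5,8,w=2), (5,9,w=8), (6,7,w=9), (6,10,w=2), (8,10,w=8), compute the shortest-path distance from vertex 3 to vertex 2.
3 (path: 3 -> 5 -> 2; weights 1 + 2 = 3)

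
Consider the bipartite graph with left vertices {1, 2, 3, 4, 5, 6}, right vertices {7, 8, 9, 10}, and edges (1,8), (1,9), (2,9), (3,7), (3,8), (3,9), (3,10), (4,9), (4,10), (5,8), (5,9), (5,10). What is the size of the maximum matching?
4 (matching: (1,9), (3,7), (4,10), (5,8); upper bound min(|L|,|R|) = min(6,4) = 4)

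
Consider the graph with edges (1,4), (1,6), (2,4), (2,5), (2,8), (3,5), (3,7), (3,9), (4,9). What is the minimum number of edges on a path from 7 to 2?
3 (path: 7 -> 3 -> 5 -> 2, 3 edges)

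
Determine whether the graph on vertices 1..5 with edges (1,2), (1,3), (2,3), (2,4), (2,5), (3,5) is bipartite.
No (odd cycle of length 3: 2 -> 1 -> 3 -> 2)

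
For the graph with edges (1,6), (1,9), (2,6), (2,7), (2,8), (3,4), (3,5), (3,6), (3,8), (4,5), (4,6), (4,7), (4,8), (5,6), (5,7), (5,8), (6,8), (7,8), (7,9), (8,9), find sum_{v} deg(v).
40 (handshake: sum of degrees = 2|E| = 2 x 20 = 40)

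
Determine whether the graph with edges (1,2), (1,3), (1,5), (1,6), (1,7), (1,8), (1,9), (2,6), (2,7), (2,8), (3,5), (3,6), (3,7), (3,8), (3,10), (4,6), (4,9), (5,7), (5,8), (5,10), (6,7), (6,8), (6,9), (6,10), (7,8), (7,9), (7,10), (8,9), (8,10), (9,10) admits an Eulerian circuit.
No (2 vertices have odd degree: {1, 5}; Eulerian circuit requires 0)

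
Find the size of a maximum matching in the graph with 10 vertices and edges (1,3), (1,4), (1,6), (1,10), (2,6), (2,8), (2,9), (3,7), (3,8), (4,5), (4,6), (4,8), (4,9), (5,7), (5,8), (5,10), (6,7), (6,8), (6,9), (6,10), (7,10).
5 (matching: (1,4), (2,9), (3,7), (5,10), (6,8); upper bound floor(n/2) = floor(10/2) = 5)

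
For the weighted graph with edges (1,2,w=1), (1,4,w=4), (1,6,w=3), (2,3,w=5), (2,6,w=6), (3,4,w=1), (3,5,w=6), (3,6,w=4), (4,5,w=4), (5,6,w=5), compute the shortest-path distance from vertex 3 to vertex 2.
5 (path: 3 -> 2; weights 5 = 5)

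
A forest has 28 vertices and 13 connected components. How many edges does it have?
15 (Each of the 13 component trees on V_i vertices has V_i - 1 edges; summing gives V - C = 28 - 13 = 15)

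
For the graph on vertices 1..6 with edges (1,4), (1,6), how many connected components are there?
4 (components: {1, 4, 6}, {2}, {3}, {5})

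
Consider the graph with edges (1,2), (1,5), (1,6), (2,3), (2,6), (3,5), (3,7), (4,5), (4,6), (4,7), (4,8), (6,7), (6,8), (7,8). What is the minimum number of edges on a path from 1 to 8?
2 (path: 1 -> 6 -> 8, 2 edges)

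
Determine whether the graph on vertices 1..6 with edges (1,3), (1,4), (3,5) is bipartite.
Yes. Partition: {1, 2, 5, 6}, {3, 4}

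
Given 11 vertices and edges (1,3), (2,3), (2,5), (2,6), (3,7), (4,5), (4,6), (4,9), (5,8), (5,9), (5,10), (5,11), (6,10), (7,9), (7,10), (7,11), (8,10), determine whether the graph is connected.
Yes (BFS from 1 visits [1, 3, 2, 7, 5, 6, 9, 10, 11, 4, 8] — all 11 vertices reached)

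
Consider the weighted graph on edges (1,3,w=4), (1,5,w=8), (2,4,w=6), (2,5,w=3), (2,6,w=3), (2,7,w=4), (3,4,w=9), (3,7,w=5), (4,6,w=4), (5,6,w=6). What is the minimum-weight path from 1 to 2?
11 (path: 1 -> 5 -> 2; weights 8 + 3 = 11)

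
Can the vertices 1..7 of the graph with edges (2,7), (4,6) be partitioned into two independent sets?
Yes. Partition: {1, 2, 3, 4, 5}, {6, 7}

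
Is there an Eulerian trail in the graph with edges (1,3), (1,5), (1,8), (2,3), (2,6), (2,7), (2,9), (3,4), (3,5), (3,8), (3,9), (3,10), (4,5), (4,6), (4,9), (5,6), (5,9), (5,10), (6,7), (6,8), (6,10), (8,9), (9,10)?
Yes (the graph is connected and exactly 2 vertices have odd degree: {1, 3}; any Eulerian path must start and end at those)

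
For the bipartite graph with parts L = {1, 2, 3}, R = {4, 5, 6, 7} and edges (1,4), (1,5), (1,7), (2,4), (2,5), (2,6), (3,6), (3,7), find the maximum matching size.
3 (matching: (1,7), (2,5), (3,6); upper bound min(|L|,|R|) = min(3,4) = 3)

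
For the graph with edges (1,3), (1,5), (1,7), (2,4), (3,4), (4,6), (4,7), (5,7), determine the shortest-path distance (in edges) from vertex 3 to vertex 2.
2 (path: 3 -> 4 -> 2, 2 edges)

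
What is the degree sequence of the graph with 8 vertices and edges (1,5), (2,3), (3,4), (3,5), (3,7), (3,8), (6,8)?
[5, 2, 2, 1, 1, 1, 1, 1] (degrees: deg(1)=1, deg(2)=1, deg(3)=5, deg(4)=1, deg(5)=2, deg(6)=1, deg(7)=1, deg(8)=2)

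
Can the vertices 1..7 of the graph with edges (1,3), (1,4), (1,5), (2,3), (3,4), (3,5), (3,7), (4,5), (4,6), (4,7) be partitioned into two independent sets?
No (odd cycle of length 3: 3 -> 1 -> 5 -> 3)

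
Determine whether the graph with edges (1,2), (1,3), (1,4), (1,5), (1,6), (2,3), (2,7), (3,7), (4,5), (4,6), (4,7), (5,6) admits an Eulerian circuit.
No (6 vertices have odd degree: {1, 2, 3, 5, 6, 7}; Eulerian circuit requires 0)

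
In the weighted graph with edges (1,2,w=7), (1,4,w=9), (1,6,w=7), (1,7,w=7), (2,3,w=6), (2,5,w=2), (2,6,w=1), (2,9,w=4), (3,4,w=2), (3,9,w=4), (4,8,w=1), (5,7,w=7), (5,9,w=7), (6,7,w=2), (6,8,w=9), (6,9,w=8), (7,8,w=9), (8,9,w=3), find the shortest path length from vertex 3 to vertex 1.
11 (path: 3 -> 4 -> 1; weights 2 + 9 = 11)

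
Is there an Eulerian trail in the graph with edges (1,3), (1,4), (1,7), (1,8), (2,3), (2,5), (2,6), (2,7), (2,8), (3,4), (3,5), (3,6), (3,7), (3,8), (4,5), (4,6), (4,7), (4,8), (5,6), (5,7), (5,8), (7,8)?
Yes (the graph is connected and exactly 2 vertices have odd degree: {2, 3}; any Eulerian path must start and end at those)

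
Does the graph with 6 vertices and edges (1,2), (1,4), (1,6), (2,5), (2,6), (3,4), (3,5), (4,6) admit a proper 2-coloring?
No (odd cycle of length 3: 6 -> 1 -> 2 -> 6)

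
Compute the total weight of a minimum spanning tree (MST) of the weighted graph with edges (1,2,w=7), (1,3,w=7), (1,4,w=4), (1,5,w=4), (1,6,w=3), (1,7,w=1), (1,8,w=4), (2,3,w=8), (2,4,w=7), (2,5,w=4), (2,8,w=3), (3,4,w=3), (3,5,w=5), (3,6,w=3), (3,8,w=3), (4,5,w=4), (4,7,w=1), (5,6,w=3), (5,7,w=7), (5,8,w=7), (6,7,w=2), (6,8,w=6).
16 (MST edges: (1,7,w=1), (2,8,w=3), (3,4,w=3), (3,8,w=3), (4,7,w=1), (5,6,w=3), (6,7,w=2); sum of weights 1 + 3 + 3 + 3 + 1 + 3 + 2 = 16)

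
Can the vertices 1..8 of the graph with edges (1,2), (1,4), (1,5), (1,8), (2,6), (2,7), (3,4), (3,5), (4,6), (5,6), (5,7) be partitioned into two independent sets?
Yes. Partition: {1, 3, 6, 7}, {2, 4, 5, 8}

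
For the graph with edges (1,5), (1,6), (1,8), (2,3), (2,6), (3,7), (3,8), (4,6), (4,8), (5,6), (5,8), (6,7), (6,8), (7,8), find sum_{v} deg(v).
28 (handshake: sum of degrees = 2|E| = 2 x 14 = 28)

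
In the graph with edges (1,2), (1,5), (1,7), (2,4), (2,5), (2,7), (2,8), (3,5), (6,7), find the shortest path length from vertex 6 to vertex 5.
3 (path: 6 -> 7 -> 1 -> 5, 3 edges)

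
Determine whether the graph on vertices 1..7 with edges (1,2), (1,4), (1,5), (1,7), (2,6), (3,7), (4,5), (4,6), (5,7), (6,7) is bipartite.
No (odd cycle of length 3: 7 -> 1 -> 5 -> 7)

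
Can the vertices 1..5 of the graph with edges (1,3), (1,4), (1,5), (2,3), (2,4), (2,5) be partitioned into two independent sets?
Yes. Partition: {1, 2}, {3, 4, 5}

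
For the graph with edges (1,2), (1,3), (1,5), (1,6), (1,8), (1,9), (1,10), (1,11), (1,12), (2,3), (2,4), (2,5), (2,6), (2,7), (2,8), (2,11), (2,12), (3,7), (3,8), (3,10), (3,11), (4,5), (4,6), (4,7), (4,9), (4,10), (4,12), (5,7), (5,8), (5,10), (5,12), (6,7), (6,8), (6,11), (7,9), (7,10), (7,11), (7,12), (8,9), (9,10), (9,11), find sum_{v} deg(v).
82 (handshake: sum of degrees = 2|E| = 2 x 41 = 82)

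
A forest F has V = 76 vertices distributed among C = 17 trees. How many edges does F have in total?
59 (Each of the 17 component trees on V_i vertices has V_i - 1 edges; summing gives V - C = 76 - 17 = 59)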